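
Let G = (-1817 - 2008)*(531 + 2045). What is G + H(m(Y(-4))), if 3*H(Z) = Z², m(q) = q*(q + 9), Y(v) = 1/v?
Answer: -7567256375/768 ≈ -9.8532e+6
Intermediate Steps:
m(q) = q*(9 + q)
H(Z) = Z²/3
G = -9853200 (G = -3825*2576 = -9853200)
G + H(m(Y(-4))) = -9853200 + ((9 + 1/(-4))/(-4))²/3 = -9853200 + (-(9 - ¼)/4)²/3 = -9853200 + (-¼*35/4)²/3 = -9853200 + (-35/16)²/3 = -9853200 + (⅓)*(1225/256) = -9853200 + 1225/768 = -7567256375/768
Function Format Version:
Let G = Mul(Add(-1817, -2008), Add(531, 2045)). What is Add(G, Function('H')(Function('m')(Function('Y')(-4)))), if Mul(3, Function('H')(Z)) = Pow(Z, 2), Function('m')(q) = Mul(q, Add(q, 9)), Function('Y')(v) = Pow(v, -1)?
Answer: Rational(-7567256375, 768) ≈ -9.8532e+6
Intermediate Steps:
Function('m')(q) = Mul(q, Add(9, q))
Function('H')(Z) = Mul(Rational(1, 3), Pow(Z, 2))
G = -9853200 (G = Mul(-3825, 2576) = -9853200)
Add(G, Function('H')(Function('m')(Function('Y')(-4)))) = Add(-9853200, Mul(Rational(1, 3), Pow(Mul(Pow(-4, -1), Add(9, Pow(-4, -1))), 2))) = Add(-9853200, Mul(Rational(1, 3), Pow(Mul(Rational(-1, 4), Add(9, Rational(-1, 4))), 2))) = Add(-9853200, Mul(Rational(1, 3), Pow(Mul(Rational(-1, 4), Rational(35, 4)), 2))) = Add(-9853200, Mul(Rational(1, 3), Pow(Rational(-35, 16), 2))) = Add(-9853200, Mul(Rational(1, 3), Rational(1225, 256))) = Add(-9853200, Rational(1225, 768)) = Rational(-7567256375, 768)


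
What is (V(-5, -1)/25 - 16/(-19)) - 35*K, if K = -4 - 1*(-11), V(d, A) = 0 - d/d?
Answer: -115994/475 ≈ -244.20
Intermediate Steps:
V(d, A) = -1 (V(d, A) = 0 - 1*1 = 0 - 1 = -1)
K = 7 (K = -4 + 11 = 7)
(V(-5, -1)/25 - 16/(-19)) - 35*K = (-1/25 - 16/(-19)) - 35*7 = (-1*1/25 - 16*(-1/19)) - 245 = (-1/25 + 16/19) - 245 = 381/475 - 245 = -115994/475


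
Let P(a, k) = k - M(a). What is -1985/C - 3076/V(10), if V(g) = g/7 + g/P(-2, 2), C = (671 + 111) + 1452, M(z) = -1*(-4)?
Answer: 48052863/55850 ≈ 860.39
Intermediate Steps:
M(z) = 4
P(a, k) = -4 + k (P(a, k) = k - 1*4 = k - 4 = -4 + k)
C = 2234 (C = 782 + 1452 = 2234)
V(g) = -5*g/14 (V(g) = g/7 + g/(-4 + 2) = g*(⅐) + g/(-2) = g/7 + g*(-½) = g/7 - g/2 = -5*g/14)
-1985/C - 3076/V(10) = -1985/2234 - 3076/((-5/14*10)) = -1985*1/2234 - 3076/(-25/7) = -1985/2234 - 3076*(-7/25) = -1985/2234 + 21532/25 = 48052863/55850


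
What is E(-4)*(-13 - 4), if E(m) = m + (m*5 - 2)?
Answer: 442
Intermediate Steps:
E(m) = -2 + 6*m (E(m) = m + (5*m - 2) = m + (-2 + 5*m) = -2 + 6*m)
E(-4)*(-13 - 4) = (-2 + 6*(-4))*(-13 - 4) = (-2 - 24)*(-17) = -26*(-17) = 442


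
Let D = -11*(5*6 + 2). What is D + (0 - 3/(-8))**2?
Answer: -22519/64 ≈ -351.86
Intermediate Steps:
D = -352 (D = -11*(30 + 2) = -11*32 = -352)
D + (0 - 3/(-8))**2 = -352 + (0 - 3/(-8))**2 = -352 + (0 - 3*(-1/8))**2 = -352 + (0 + 3/8)**2 = -352 + (3/8)**2 = -352 + 9/64 = -22519/64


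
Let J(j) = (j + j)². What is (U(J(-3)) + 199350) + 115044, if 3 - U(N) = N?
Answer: 314361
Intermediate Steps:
J(j) = 4*j² (J(j) = (2*j)² = 4*j²)
U(N) = 3 - N
(U(J(-3)) + 199350) + 115044 = ((3 - 4*(-3)²) + 199350) + 115044 = ((3 - 4*9) + 199350) + 115044 = ((3 - 1*36) + 199350) + 115044 = ((3 - 36) + 199350) + 115044 = (-33 + 199350) + 115044 = 199317 + 115044 = 314361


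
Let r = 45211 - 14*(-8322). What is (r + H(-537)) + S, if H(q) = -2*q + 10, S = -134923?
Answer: 27880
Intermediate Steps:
H(q) = 10 - 2*q
r = 161719 (r = 45211 - 1*(-116508) = 45211 + 116508 = 161719)
(r + H(-537)) + S = (161719 + (10 - 2*(-537))) - 134923 = (161719 + (10 + 1074)) - 134923 = (161719 + 1084) - 134923 = 162803 - 134923 = 27880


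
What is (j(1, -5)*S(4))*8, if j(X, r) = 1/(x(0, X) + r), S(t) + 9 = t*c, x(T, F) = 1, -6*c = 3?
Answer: 22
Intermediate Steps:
c = -½ (c = -⅙*3 = -½ ≈ -0.50000)
S(t) = -9 - t/2 (S(t) = -9 + t*(-½) = -9 - t/2)
j(X, r) = 1/(1 + r)
(j(1, -5)*S(4))*8 = ((-9 - ½*4)/(1 - 5))*8 = ((-9 - 2)/(-4))*8 = -¼*(-11)*8 = (11/4)*8 = 22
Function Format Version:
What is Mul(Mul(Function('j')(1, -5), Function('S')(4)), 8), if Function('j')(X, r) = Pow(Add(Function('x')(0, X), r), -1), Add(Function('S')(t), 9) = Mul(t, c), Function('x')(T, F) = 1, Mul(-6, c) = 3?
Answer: 22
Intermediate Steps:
c = Rational(-1, 2) (c = Mul(Rational(-1, 6), 3) = Rational(-1, 2) ≈ -0.50000)
Function('S')(t) = Add(-9, Mul(Rational(-1, 2), t)) (Function('S')(t) = Add(-9, Mul(t, Rational(-1, 2))) = Add(-9, Mul(Rational(-1, 2), t)))
Function('j')(X, r) = Pow(Add(1, r), -1)
Mul(Mul(Function('j')(1, -5), Function('S')(4)), 8) = Mul(Mul(Pow(Add(1, -5), -1), Add(-9, Mul(Rational(-1, 2), 4))), 8) = Mul(Mul(Pow(-4, -1), Add(-9, -2)), 8) = Mul(Mul(Rational(-1, 4), -11), 8) = Mul(Rational(11, 4), 8) = 22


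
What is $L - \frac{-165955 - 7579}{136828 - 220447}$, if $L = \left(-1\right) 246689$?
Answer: $- \frac{20628061025}{83619} \approx -2.4669 \cdot 10^{5}$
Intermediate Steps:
$L = -246689$
$L - \frac{-165955 - 7579}{136828 - 220447} = -246689 - \frac{-165955 - 7579}{136828 - 220447} = -246689 - - \frac{173534}{-83619} = -246689 - \left(-173534\right) \left(- \frac{1}{83619}\right) = -246689 - \frac{173534}{83619} = - \frac{20628061025}{83619}$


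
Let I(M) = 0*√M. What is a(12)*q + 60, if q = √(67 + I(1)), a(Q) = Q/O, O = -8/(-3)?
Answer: 60 + 9*√67/2 ≈ 96.834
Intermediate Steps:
O = 8/3 (O = -8*(-⅓) = 8/3 ≈ 2.6667)
I(M) = 0
a(Q) = 3*Q/8 (a(Q) = Q/(8/3) = Q*(3/8) = 3*Q/8)
q = √67 (q = √(67 + 0) = √67 ≈ 8.1853)
a(12)*q + 60 = ((3/8)*12)*√67 + 60 = 9*√67/2 + 60 = 60 + 9*√67/2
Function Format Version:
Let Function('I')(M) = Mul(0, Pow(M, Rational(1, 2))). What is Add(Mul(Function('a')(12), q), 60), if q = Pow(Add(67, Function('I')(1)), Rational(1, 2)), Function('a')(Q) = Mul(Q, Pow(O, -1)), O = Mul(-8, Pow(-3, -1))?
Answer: Add(60, Mul(Rational(9, 2), Pow(67, Rational(1, 2)))) ≈ 96.834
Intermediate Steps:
O = Rational(8, 3) (O = Mul(-8, Rational(-1, 3)) = Rational(8, 3) ≈ 2.6667)
Function('I')(M) = 0
Function('a')(Q) = Mul(Rational(3, 8), Q) (Function('a')(Q) = Mul(Q, Pow(Rational(8, 3), -1)) = Mul(Q, Rational(3, 8)) = Mul(Rational(3, 8), Q))
q = Pow(67, Rational(1, 2)) (q = Pow(Add(67, 0), Rational(1, 2)) = Pow(67, Rational(1, 2)) ≈ 8.1853)
Add(Mul(Function('a')(12), q), 60) = Add(Mul(Mul(Rational(3, 8), 12), Pow(67, Rational(1, 2))), 60) = Add(Mul(Rational(9, 2), Pow(67, Rational(1, 2))), 60) = Add(60, Mul(Rational(9, 2), Pow(67, Rational(1, 2))))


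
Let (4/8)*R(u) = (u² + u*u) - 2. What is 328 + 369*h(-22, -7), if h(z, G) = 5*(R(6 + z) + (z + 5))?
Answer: 1850863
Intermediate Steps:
R(u) = -4 + 4*u² (R(u) = 2*((u² + u*u) - 2) = 2*((u² + u²) - 2) = 2*(2*u² - 2) = 2*(-2 + 2*u²) = -4 + 4*u²)
h(z, G) = 5 + 5*z + 20*(6 + z)² (h(z, G) = 5*((-4 + 4*(6 + z)²) + (z + 5)) = 5*((-4 + 4*(6 + z)²) + (5 + z)) = 5*(1 + z + 4*(6 + z)²) = 5 + 5*z + 20*(6 + z)²)
328 + 369*h(-22, -7) = 328 + 369*(725 + 20*(-22)² + 245*(-22)) = 328 + 369*(725 + 20*484 - 5390) = 328 + 369*(725 + 9680 - 5390) = 328 + 369*5015 = 328 + 1850535 = 1850863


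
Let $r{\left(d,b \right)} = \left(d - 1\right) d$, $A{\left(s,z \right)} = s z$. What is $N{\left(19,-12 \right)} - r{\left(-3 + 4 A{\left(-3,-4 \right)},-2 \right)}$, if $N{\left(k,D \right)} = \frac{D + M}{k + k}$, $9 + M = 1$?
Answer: $- \frac{37630}{19} \approx -1980.5$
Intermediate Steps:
$M = -8$ ($M = -9 + 1 = -8$)
$N{\left(k,D \right)} = \frac{-8 + D}{2 k}$ ($N{\left(k,D \right)} = \frac{D - 8}{k + k} = \frac{-8 + D}{2 k}$)
$r{\left(d,b \right)} = d \left(-1 + d\right)$ ($r{\left(d,b \right)} = \left(-1 + d\right) d = d \left(-1 + d\right)$)
$N{\left(19,-12 \right)} - r{\left(-3 + 4 A{\left(-3,-4 \right)},-2 \right)} = \frac{-8 - 12}{2 \cdot 19} - \left(-3 + 4 \left(\left(-3\right) \left(-4\right)\right)\right) \left(-1 - \left(3 - 4 \left(\left(-3\right) \left(-4\right)\right)\right)\right) = \frac{1}{2} \cdot \frac{1}{19} \left(-20\right) - \left(-3 + 4 \cdot 12\right) \left(-1 + \left(-3 + 4 \cdot 12\right)\right) = - \frac{10}{19} - \left(-3 + 48\right) \left(-1 + \left(-3 + 48\right)\right) = - \frac{10}{19} - 45 \left(-1 + 45\right) = - \frac{10}{19} - 45 \cdot 44 = - \frac{10}{19} - 1980 = - \frac{37630}{19}$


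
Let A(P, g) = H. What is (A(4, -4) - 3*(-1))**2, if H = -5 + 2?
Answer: 0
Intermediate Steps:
H = -3
A(P, g) = -3
(A(4, -4) - 3*(-1))**2 = (-3 - 3*(-1))**2 = (-3 + 3)**2 = 0**2 = 0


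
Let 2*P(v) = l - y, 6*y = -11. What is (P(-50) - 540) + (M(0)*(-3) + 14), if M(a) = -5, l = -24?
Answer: -6265/12 ≈ -522.08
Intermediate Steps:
y = -11/6 (y = (⅙)*(-11) = -11/6 ≈ -1.8333)
P(v) = -133/12 (P(v) = (-24 - 1*(-11/6))/2 = (-24 + 11/6)/2 = (½)*(-133/6) = -133/12)
(P(-50) - 540) + (M(0)*(-3) + 14) = (-133/12 - 540) + (-5*(-3) + 14) = -6613/12 + (15 + 14) = -6613/12 + 29 = -6265/12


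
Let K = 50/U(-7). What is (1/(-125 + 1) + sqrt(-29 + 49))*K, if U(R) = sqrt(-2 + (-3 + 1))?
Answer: I*(25/124 - 50*sqrt(5)) ≈ -111.6*I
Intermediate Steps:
U(R) = 2*I (U(R) = sqrt(-2 - 2) = sqrt(-4) = 2*I)
K = -25*I (K = 50/((2*I)) = 50*(-I/2) = -25*I ≈ -25.0*I)
(1/(-125 + 1) + sqrt(-29 + 49))*K = (1/(-125 + 1) + sqrt(-29 + 49))*(-25*I) = (1/(-124) + sqrt(20))*(-25*I) = (-1/124 + 2*sqrt(5))*(-25*I) = -25*I*(-1/124 + 2*sqrt(5))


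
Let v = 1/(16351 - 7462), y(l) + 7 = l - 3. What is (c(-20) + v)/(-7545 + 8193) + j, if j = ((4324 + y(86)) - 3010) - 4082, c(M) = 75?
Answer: -3876361787/1440018 ≈ -2691.9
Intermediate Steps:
y(l) = -10 + l (y(l) = -7 + (l - 3) = -7 + (-3 + l) = -10 + l)
v = 1/8889 ≈ 0.00011250
j = -2692 (j = ((4324 + (-10 + 86)) - 3010) - 4082 = ((4324 + 76) - 3010) - 4082 = (4400 - 3010) - 4082 = 1390 - 4082 = -2692)
(c(-20) + v)/(-7545 + 8193) + j = (75 + 1/8889)/(-7545 + 8193) - 2692 = (666676/8889)/648 - 2692 = (666676/8889)*(1/648) - 2692 = 166669/1440018 - 2692 = -3876361787/1440018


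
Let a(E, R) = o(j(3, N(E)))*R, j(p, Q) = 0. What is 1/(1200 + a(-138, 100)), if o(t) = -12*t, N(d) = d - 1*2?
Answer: 1/1200 ≈ 0.00083333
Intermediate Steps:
N(d) = -2 + d (N(d) = d - 2 = -2 + d)
a(E, R) = 0 (a(E, R) = (-12*0)*R = 0*R = 0)
1/(1200 + a(-138, 100)) = 1/(1200 + 0) = 1/1200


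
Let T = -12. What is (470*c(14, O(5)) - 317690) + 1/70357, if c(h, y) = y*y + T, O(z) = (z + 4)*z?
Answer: 44213745941/70357 ≈ 6.2842e+5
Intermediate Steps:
O(z) = z*(4 + z) (O(z) = (4 + z)*z = z*(4 + z))
c(h, y) = -12 + y² (c(h, y) = y*y - 12 = y² - 12 = -12 + y²)
(470*c(14, O(5)) - 317690) + 1/70357 = (470*(-12 + (5*(4 + 5))²) - 317690) + 1/70357 = (470*(-12 + (5*9)²) - 317690) + 1/70357 = (470*(-12 + 45²) - 317690) + 1/70357 = (470*(-12 + 2025) - 317690) + 1/70357 = (470*2013 - 317690) + 1/70357 = (946110 - 317690) + 1/70357 = 628420 + 1/70357 = 44213745941/70357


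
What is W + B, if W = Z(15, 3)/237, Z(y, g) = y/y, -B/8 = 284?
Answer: -538463/237 ≈ -2272.0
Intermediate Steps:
B = -2272 (B = -8*284 = -2272)
Z(y, g) = 1
W = 1/237 ≈ 0.0042194
W + B = 1/237 - 2272 = -538463/237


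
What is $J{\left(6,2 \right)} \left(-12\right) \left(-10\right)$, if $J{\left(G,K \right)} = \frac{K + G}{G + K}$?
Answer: $120$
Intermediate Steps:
$J{\left(G,K \right)} = 1$ ($J{\left(G,K \right)} = \frac{G + K}{G + K} = 1$)
$J{\left(6,2 \right)} \left(-12\right) \left(-10\right) = 1 \left(-12\right) \left(-10\right) = \left(-12\right) \left(-10\right) = 120$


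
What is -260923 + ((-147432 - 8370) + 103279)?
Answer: -313446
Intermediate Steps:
-260923 + ((-147432 - 8370) + 103279) = -260923 + (-155802 + 103279) = -260923 - 52523 = -313446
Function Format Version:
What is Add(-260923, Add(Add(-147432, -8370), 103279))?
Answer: -313446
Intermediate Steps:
Add(-260923, Add(Add(-147432, -8370), 103279)) = Add(-260923, Add(-155802, 103279)) = Add(-260923, -52523) = -313446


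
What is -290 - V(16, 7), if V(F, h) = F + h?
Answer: -313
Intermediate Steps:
-290 - V(16, 7) = -290 - (16 + 7) = -290 - 1*23 = -290 - 23 = -313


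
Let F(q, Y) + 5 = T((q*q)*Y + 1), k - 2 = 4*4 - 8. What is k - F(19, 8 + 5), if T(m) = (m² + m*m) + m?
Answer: -44071951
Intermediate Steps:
k = 10 (k = 2 + (4*4 - 8) = 2 + (16 - 8) = 2 + 8 = 10)
T(m) = m + 2*m² (T(m) = (m² + m²) + m = 2*m² + m = m + 2*m²)
F(q, Y) = -5 + (1 + Y*q²)*(3 + 2*Y*q²) (F(q, Y) = -5 + ((q*q)*Y + 1)*(1 + 2*((q*q)*Y + 1)) = -5 + (q²*Y + 1)*(1 + 2*(q²*Y + 1)) = -5 + (Y*q² + 1)*(1 + 2*(Y*q² + 1)) = -5 + (1 + Y*q²)*(1 + 2*(1 + Y*q²)) = -5 + (1 + Y*q²)*(1 + (2 + 2*Y*q²)) = -5 + (1 + Y*q²)*(3 + 2*Y*q²))
k - F(19, 8 + 5) = 10 - (-5 + (1 + (8 + 5)*19²)*(3 + 2*(8 + 5)*19²)) = 10 - (-5 + (1 + 13*361)*(3 + 2*13*361)) = 10 - (-5 + (1 + 4693)*(3 + 9386)) = 10 - (-5 + 4694*9389) = 10 - (-5 + 44071966) = 10 - 1*44071961 = 10 - 44071961 = -44071951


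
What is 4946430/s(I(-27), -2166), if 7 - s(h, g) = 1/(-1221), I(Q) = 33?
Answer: 3019795515/4274 ≈ 7.0655e+5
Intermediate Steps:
s(h, g) = 8548/1221 (s(h, g) = 7 - 1/(-1221) = 7 - 1*(-1/1221) = 7 + 1/1221 = 8548/1221)
4946430/s(I(-27), -2166) = 4946430/(8548/1221) = 4946430*(1221/8548) = 3019795515/4274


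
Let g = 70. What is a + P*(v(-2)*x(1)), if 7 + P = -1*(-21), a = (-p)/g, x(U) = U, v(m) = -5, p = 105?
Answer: -143/2 ≈ -71.500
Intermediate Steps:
a = -3/2 (a = -1*105/70 = -105*1/70 = -3/2 ≈ -1.5000)
P = 14 (P = -7 - 1*(-21) = -7 + 21 = 14)
a + P*(v(-2)*x(1)) = -3/2 + 14*(-5*1) = -3/2 + 14*(-5) = -3/2 - 70 = -143/2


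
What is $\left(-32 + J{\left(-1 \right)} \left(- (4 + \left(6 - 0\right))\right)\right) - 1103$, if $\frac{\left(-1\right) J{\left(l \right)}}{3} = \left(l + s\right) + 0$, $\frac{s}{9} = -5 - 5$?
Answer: $-3865$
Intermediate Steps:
$s = -90$ ($s = 9 \left(-5 - 5\right) = 9 \left(-10\right) = -90$)
$J{\left(l \right)} = 270 - 3 l$ ($J{\left(l \right)} = - 3 \left(\left(l - 90\right) + 0\right) = - 3 \left(\left(-90 + l\right) + 0\right) = - 3 \left(-90 + l\right) = 270 - 3 l$)
$\left(-32 + J{\left(-1 \right)} \left(- (4 + \left(6 - 0\right))\right)\right) - 1103 = \left(-32 + \left(270 - -3\right) \left(- (4 + \left(6 - 0\right))\right)\right) - 1103 = \left(-32 + \left(270 + 3\right) \left(- (4 + \left(6 + 0\right))\right)\right) - 1103 = \left(-32 + 273 \left(- (4 + 6)\right)\right) - 1103 = \left(-32 + 273 \left(\left(-1\right) 10\right)\right) - 1103 = \left(-32 + 273 \left(-10\right)\right) - 1103 = \left(-32 - 2730\right) - 1103 = -2762 - 1103 = -3865$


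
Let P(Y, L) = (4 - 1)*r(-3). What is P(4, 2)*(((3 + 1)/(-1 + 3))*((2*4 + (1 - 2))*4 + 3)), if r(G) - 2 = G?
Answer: -186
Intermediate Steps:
r(G) = 2 + G
P(Y, L) = -3 (P(Y, L) = (4 - 1)*(2 - 3) = 3*(-1) = -3)
P(4, 2)*(((3 + 1)/(-1 + 3))*((2*4 + (1 - 2))*4 + 3)) = -3*(3 + 1)/(-1 + 3)*((2*4 + (1 - 2))*4 + 3) = -3*4/2*((8 - 1)*4 + 3) = -3*4*(½)*(7*4 + 3) = -6*(28 + 3) = -6*31 = -3*62 = -186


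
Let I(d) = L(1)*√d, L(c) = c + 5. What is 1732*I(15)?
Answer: 10392*√15 ≈ 40248.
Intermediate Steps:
L(c) = 5 + c
I(d) = 6*√d (I(d) = (5 + 1)*√d = 6*√d)
1732*I(15) = 1732*(6*√15) = 10392*√15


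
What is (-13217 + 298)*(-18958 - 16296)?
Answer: 455446426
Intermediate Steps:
(-13217 + 298)*(-18958 - 16296) = -12919*(-35254) = 455446426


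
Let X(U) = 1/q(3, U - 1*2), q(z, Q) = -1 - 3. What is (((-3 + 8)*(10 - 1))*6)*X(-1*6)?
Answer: -135/2 ≈ -67.500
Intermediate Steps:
q(z, Q) = -4
X(U) = -1/4 (X(U) = 1/(-4) = -1/4)
(((-3 + 8)*(10 - 1))*6)*X(-1*6) = (((-3 + 8)*(10 - 1))*6)*(-1/4) = ((5*9)*6)*(-1/4) = (45*6)*(-1/4) = 270*(-1/4) = -135/2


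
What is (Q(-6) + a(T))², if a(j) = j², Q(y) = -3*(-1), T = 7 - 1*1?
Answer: 1521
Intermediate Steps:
T = 6 (T = 7 - 1 = 6)
Q(y) = 3
(Q(-6) + a(T))² = (3 + 6²)² = (3 + 36)² = 39² = 1521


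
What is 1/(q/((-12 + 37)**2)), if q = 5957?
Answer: 625/5957 ≈ 0.10492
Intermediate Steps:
1/(q/((-12 + 37)**2)) = 1/(5957/((-12 + 37)**2)) = 1/(5957/(25**2)) = 1/(5957/625) = 625/5957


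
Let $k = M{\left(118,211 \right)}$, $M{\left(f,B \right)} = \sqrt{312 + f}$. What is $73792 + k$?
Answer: $73792 + \sqrt{430} \approx 73813.0$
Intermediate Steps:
$k = \sqrt{430}$ ($k = \sqrt{312 + 118} = \sqrt{430} \approx 20.736$)
$73792 + k = 73792 + \sqrt{430}$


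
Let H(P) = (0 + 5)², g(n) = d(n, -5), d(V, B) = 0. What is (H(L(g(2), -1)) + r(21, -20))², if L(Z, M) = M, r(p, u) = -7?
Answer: 324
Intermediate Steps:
g(n) = 0
H(P) = 25 (H(P) = 5² = 25)
(H(L(g(2), -1)) + r(21, -20))² = (25 - 7)² = 18² = 324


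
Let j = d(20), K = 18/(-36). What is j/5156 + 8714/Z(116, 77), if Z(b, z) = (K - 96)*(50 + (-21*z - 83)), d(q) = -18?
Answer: 21031667/410482050 ≈ 0.051237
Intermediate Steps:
K = -½ (K = 18*(-1/36) = -½ ≈ -0.50000)
j = -18
Z(b, z) = 6369/2 + 4053*z/2 (Z(b, z) = (-½ - 96)*(50 + (-21*z - 83)) = -193*(50 + (-83 - 21*z))/2 = -193*(-33 - 21*z)/2 = 6369/2 + 4053*z/2)
j/5156 + 8714/Z(116, 77) = -18/5156 + 8714/(6369/2 + (4053/2)*77) = -18*1/5156 + 8714/(6369/2 + 312081/2) = -9/2578 + 8714/159225 = 21031667/410482050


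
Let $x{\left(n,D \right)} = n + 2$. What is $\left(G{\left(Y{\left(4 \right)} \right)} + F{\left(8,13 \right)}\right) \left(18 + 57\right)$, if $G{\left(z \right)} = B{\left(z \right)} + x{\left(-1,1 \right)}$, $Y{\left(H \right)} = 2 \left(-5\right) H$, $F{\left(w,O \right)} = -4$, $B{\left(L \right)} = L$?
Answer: $-3225$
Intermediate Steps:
$x{\left(n,D \right)} = 2 + n$
$Y{\left(H \right)} = - 10 H$
$G{\left(z \right)} = 1 + z$ ($G{\left(z \right)} = z + \left(2 - 1\right) = z + 1 = 1 + z$)
$\left(G{\left(Y{\left(4 \right)} \right)} + F{\left(8,13 \right)}\right) \left(18 + 57\right) = \left(\left(1 - 40\right) - 4\right) \left(18 + 57\right) = \left(\left(1 - 40\right) - 4\right) 75 = \left(-39 - 4\right) 75 = \left(-43\right) 75 = -3225$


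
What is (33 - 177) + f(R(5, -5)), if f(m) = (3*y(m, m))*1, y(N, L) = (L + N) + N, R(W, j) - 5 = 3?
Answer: -72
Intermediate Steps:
R(W, j) = 8 (R(W, j) = 5 + 3 = 8)
y(N, L) = L + 2*N
f(m) = 9*m (f(m) = (3*(m + 2*m))*1 = (3*(3*m))*1 = (9*m)*1 = 9*m)
(33 - 177) + f(R(5, -5)) = (33 - 177) + 9*8 = -144 + 72 = -72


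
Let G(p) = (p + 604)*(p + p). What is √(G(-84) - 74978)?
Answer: I*√162338 ≈ 402.91*I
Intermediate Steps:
G(p) = 2*p*(604 + p) (G(p) = (604 + p)*(2*p) = 2*p*(604 + p))
√(G(-84) - 74978) = √(2*(-84)*(604 - 84) - 74978) = √(2*(-84)*520 - 74978) = √(-87360 - 74978) = √(-162338) = I*√162338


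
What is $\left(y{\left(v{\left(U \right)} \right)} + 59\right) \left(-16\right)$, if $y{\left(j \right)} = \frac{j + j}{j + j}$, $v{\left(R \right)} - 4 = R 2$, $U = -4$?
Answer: $-960$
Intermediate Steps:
$v{\left(R \right)} = 4 + 2 R$ ($v{\left(R \right)} = 4 + R 2 = 4 + 2 R$)
$y{\left(j \right)} = 1$ ($y{\left(j \right)} = \frac{2 j}{2 j} = 2 j \frac{1}{2 j} = 1$)
$\left(y{\left(v{\left(U \right)} \right)} + 59\right) \left(-16\right) = \left(1 + 59\right) \left(-16\right) = 60 \left(-16\right) = -960$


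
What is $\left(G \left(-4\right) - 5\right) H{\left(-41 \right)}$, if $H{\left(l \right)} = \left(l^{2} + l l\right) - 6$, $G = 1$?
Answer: $-30204$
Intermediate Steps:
$H{\left(l \right)} = -6 + 2 l^{2}$ ($H{\left(l \right)} = \left(l^{2} + l^{2}\right) - 6 = 2 l^{2} - 6 = -6 + 2 l^{2}$)
$\left(G \left(-4\right) - 5\right) H{\left(-41 \right)} = \left(1 \left(-4\right) - 5\right) \left(-6 + 2 \left(-41\right)^{2}\right) = \left(-4 - 5\right) \left(-6 + 2 \cdot 1681\right) = - 9 \left(-6 + 3362\right) = \left(-9\right) 3356 = -30204$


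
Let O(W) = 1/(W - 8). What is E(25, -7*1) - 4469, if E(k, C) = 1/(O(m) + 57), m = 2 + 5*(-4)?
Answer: -6618563/1481 ≈ -4469.0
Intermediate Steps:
m = -18 (m = 2 - 20 = -18)
O(W) = 1/(-8 + W)
E(k, C) = 26/1481 (E(k, C) = 1/(1/(-8 - 18) + 57) = 1/(1/(-26) + 57) = 1/(-1/26 + 57) = 1/(1481/26) = 26/1481)
E(25, -7*1) - 4469 = 26/1481 - 4469 = -6618563/1481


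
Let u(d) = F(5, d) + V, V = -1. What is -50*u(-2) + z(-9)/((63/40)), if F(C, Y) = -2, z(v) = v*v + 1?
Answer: 12730/63 ≈ 202.06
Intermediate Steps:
z(v) = 1 + v**2 (z(v) = v**2 + 1 = 1 + v**2)
u(d) = -3 (u(d) = -2 - 1 = -3)
-50*u(-2) + z(-9)/((63/40)) = -50*(-3) + (1 + (-9)**2)/((63/40)) = 150 + (1 + 81)/((63*(1/40))) = 150 + 82/(63/40) = 150 + 82*(40/63) = 150 + 3280/63 = 12730/63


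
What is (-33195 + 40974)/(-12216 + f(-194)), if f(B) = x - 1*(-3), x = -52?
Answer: -7779/12265 ≈ -0.63424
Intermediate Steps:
f(B) = -49 (f(B) = -52 - 1*(-3) = -52 + 3 = -49)
(-33195 + 40974)/(-12216 + f(-194)) = (-33195 + 40974)/(-12216 - 49) = 7779/(-12265) = 7779*(-1/12265) = -7779/12265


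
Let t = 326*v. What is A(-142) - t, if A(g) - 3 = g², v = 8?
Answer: 17559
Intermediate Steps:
t = 2608 (t = 326*8 = 2608)
A(g) = 3 + g²
A(-142) - t = (3 + (-142)²) - 1*2608 = (3 + 20164) - 2608 = 20167 - 2608 = 17559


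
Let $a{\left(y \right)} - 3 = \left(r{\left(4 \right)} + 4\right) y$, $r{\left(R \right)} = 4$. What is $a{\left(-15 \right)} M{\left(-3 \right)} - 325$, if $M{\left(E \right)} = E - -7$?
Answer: $-793$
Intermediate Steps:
$M{\left(E \right)} = 7 + E$ ($M{\left(E \right)} = E + 7 = 7 + E$)
$a{\left(y \right)} = 3 + 8 y$ ($a{\left(y \right)} = 3 + \left(4 + 4\right) y = 3 + 8 y$)
$a{\left(-15 \right)} M{\left(-3 \right)} - 325 = \left(3 + 8 \left(-15\right)\right) \left(7 - 3\right) - 325 = \left(3 - 120\right) 4 - 325 = \left(-117\right) 4 - 325 = -468 - 325 = -793$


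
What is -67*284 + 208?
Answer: -18820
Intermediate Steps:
-67*284 + 208 = -19028 + 208 = -18820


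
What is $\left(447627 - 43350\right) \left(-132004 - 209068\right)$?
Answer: $-137887564944$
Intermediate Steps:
$\left(447627 - 43350\right) \left(-132004 - 209068\right) = \left(447627 + \left(-135266 + 91916\right)\right) \left(-341072\right) = \left(447627 - 43350\right) \left(-341072\right) = 404277 \left(-341072\right) = -137887564944$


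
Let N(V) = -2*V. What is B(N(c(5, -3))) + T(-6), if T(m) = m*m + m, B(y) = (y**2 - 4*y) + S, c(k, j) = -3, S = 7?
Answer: 49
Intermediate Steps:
B(y) = 7 + y**2 - 4*y (B(y) = (y**2 - 4*y) + 7 = 7 + y**2 - 4*y)
T(m) = m + m**2 (T(m) = m**2 + m = m + m**2)
B(N(c(5, -3))) + T(-6) = (7 + (-2*(-3))**2 - (-8)*(-3)) - 6*(1 - 6) = (7 + 6**2 - 4*6) - 6*(-5) = (7 + 36 - 24) + 30 = 19 + 30 = 49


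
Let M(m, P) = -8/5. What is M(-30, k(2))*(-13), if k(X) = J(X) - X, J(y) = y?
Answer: 104/5 ≈ 20.800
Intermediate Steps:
k(X) = 0 (k(X) = X - X = 0)
M(m, P) = -8/5 (M(m, P) = (⅕)*(-8) = -8/5)
M(-30, k(2))*(-13) = -8/5*(-13) = 104/5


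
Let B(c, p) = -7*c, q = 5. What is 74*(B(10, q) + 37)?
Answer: -2442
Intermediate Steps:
74*(B(10, q) + 37) = 74*(-7*10 + 37) = 74*(-70 + 37) = 74*(-33) = -2442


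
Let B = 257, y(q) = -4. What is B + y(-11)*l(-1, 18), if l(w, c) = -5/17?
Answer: 4389/17 ≈ 258.18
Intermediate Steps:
l(w, c) = -5/17 (l(w, c) = -5*1/17 = -5/17)
B + y(-11)*l(-1, 18) = 257 - 4*(-5/17) = 257 + 20/17 = 4389/17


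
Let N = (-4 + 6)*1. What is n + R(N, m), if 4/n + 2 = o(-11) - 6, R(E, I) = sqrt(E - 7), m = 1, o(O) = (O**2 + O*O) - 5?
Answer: 4/229 + I*sqrt(5) ≈ 0.017467 + 2.2361*I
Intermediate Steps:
o(O) = -5 + 2*O**2 (o(O) = (O**2 + O**2) - 5 = 2*O**2 - 5 = -5 + 2*O**2)
N = 2 (N = 2*1 = 2)
R(E, I) = sqrt(-7 + E)
n = 4/229 (n = 4/(-2 + ((-5 + 2*(-11)**2) - 6)) = 4/(-2 + ((-5 + 2*121) - 6)) = 4/(-2 + ((-5 + 242) - 6)) = 4/(-2 + (237 - 6)) = 4/(-2 + 231) = 4/229 ≈ 0.017467)
n + R(N, m) = 4/229 + sqrt(-7 + 2) = 4/229 + sqrt(-5) = 4/229 + I*sqrt(5)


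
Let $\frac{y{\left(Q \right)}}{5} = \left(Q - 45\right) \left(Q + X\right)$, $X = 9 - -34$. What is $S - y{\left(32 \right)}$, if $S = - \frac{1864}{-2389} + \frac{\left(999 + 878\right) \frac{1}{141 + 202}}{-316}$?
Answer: $\frac{1262524844579}{258938932} \approx 4875.8$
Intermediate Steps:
$X = 43$ ($X = 9 + 34 = 43$)
$S = \frac{197551079}{258938932}$ ($S = \left(-1864\right) \left(- \frac{1}{2389}\right) + \frac{1877}{343} \left(- \frac{1}{316}\right) = \frac{1864}{2389} + 1877 \cdot \frac{1}{343} \left(- \frac{1}{316}\right) = \frac{1864}{2389} + \frac{1877}{343} \left(- \frac{1}{316}\right) = \frac{1864}{2389} - \frac{1877}{108388} = \frac{197551079}{258938932} \approx 0.76293$)
$y{\left(Q \right)} = 5 \left(-45 + Q\right) \left(43 + Q\right)$ ($y{\left(Q \right)} = 5 \left(Q - 45\right) \left(Q + 43\right) = 5 \left(-45 + Q\right) \left(43 + Q\right)$)
$S - y{\left(32 \right)} = \frac{197551079}{258938932} - \left(-9675 - 320 + 5 \cdot 32^{2}\right) = \frac{197551079}{258938932} - \left(-9675 - 320 + 5 \cdot 1024\right) = \frac{197551079}{258938932} - \left(-9675 - 320 + 5120\right) = \frac{197551079}{258938932} - -4875 = \frac{197551079}{258938932} + 4875 = \frac{1262524844579}{258938932}$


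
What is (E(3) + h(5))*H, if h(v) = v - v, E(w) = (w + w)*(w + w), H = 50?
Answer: 1800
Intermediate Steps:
E(w) = 4*w**2 (E(w) = (2*w)*(2*w) = 4*w**2)
h(v) = 0
(E(3) + h(5))*H = (4*3**2 + 0)*50 = (4*9 + 0)*50 = (36 + 0)*50 = 36*50 = 1800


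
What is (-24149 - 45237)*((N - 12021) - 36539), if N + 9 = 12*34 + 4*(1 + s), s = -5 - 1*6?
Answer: 3344474586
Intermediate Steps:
s = -11 (s = -5 - 6 = -11)
N = 359 (N = -9 + (12*34 + 4*(1 - 11)) = -9 + (408 + 4*(-10)) = -9 + (408 - 40) = -9 + 368 = 359)
(-24149 - 45237)*((N - 12021) - 36539) = (-24149 - 45237)*((359 - 12021) - 36539) = -69386*(-11662 - 36539) = -69386*(-48201) = 3344474586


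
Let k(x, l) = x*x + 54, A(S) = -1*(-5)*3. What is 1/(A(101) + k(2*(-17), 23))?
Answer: 1/1225 ≈ 0.00081633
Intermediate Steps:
A(S) = 15 (A(S) = 5*3 = 15)
k(x, l) = 54 + x² (k(x, l) = x² + 54 = 54 + x²)
1/(A(101) + k(2*(-17), 23)) = 1/(15 + (54 + (2*(-17))²)) = 1/(15 + (54 + (-34)²)) = 1/(15 + (54 + 1156)) = 1/(15 + 1210) = 1/1225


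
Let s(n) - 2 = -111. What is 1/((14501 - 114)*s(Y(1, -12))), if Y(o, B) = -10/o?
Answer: -1/1568183 ≈ -6.3768e-7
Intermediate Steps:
s(n) = -109 (s(n) = 2 - 111 = -109)
1/((14501 - 114)*s(Y(1, -12))) = 1/((14501 - 114)*(-109)) = -1/109/14387 = (1/14387)*(-1/109) = -1/1568183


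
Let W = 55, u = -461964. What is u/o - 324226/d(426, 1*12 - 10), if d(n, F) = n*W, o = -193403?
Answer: -25941232279/2265716145 ≈ -11.449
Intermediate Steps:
d(n, F) = 55*n (d(n, F) = n*55 = 55*n)
u/o - 324226/d(426, 1*12 - 10) = -461964/(-193403) - 324226/(55*426) = -461964*(-1/193403) - 324226/23430 = 461964/193403 - 324226*1/23430 = 461964/193403 - 162113/11715 = -25941232279/2265716145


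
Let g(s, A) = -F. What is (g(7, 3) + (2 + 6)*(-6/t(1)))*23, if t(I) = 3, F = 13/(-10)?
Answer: -3381/10 ≈ -338.10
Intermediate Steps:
F = -13/10 (F = 13*(-⅒) = -13/10 ≈ -1.3000)
g(s, A) = 13/10 (g(s, A) = -1*(-13/10) = 13/10)
(g(7, 3) + (2 + 6)*(-6/t(1)))*23 = (13/10 + (2 + 6)*(-6/3))*23 = (13/10 + 8*(-6*⅓))*23 = (13/10 + 8*(-2))*23 = (13/10 - 16)*23 = -147/10*23 = -3381/10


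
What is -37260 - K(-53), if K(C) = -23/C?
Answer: -1974803/53 ≈ -37260.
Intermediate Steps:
-37260 - K(-53) = -37260 - (-23)/(-53) = -37260 - (-23)*(-1)/53 = -37260 - 1*23/53 = -37260 - 23/53 = -1974803/53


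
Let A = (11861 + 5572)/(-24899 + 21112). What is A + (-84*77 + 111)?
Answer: -24091392/3787 ≈ -6361.6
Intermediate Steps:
A = -17433/3787 (A = 17433/(-3787) = 17433*(-1/3787) = -17433/3787 ≈ -4.6034)
A + (-84*77 + 111) = -17433/3787 + (-84*77 + 111) = -17433/3787 + (-6468 + 111) = -17433/3787 - 6357 = -24091392/3787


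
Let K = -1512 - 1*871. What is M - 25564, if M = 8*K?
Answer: -44628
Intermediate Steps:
K = -2383 (K = -1512 - 871 = -2383)
M = -19064 (M = 8*(-2383) = -19064)
M - 25564 = -19064 - 25564 = -44628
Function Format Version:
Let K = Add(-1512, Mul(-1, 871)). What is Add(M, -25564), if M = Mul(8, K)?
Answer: -44628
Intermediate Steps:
K = -2383 (K = Add(-1512, -871) = -2383)
M = -19064 (M = Mul(8, -2383) = -19064)
Add(M, -25564) = Add(-19064, -25564) = -44628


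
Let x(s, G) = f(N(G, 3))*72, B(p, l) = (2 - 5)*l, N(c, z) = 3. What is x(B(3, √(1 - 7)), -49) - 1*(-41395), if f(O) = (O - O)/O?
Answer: 41395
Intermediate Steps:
f(O) = 0 (f(O) = 0/O = 0)
B(p, l) = -3*l
x(s, G) = 0 (x(s, G) = 0*72 = 0)
x(B(3, √(1 - 7)), -49) - 1*(-41395) = 0 - 1*(-41395) = 0 + 41395 = 41395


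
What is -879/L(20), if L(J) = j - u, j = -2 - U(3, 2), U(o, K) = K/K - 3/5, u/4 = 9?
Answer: 1465/64 ≈ 22.891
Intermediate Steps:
u = 36 (u = 4*9 = 36)
U(o, K) = 2/5 (U(o, K) = 1 - 3*1/5 = 1 - 3/5 = 2/5)
j = -12/5 (j = -2 - 1*2/5 = -2 - 2/5 = -12/5 ≈ -2.4000)
L(J) = -192/5 (L(J) = -12/5 - 1*36 = -12/5 - 36 = -192/5)
-879/L(20) = -879/(-192/5) = -879*(-5/192) = 1465/64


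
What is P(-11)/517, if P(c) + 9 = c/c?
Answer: -8/517 ≈ -0.015474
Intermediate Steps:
P(c) = -8 (P(c) = -9 + c/c = -9 + 1 = -8)
P(-11)/517 = -8/517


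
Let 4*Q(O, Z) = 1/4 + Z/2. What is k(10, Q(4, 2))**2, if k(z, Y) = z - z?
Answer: 0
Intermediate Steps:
Q(O, Z) = 1/16 + Z/8 (Q(O, Z) = (1/4 + Z/2)/4 = 1/16 + Z/8)
k(z, Y) = 0
k(10, Q(4, 2))**2 = 0**2 = 0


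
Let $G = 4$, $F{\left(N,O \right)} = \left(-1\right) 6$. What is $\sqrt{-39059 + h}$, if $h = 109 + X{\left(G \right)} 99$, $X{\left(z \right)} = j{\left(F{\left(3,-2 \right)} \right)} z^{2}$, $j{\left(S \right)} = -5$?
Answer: $i \sqrt{46870} \approx 216.49 i$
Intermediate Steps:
$F{\left(N,O \right)} = -6$
$X{\left(z \right)} = - 5 z^{2}$
$h = -7811$ ($h = 109 + - 5 \cdot 4^{2} \cdot 99 = 109 + \left(-5\right) 16 \cdot 99 = 109 - 7920 = -7811$)
$\sqrt{-39059 + h} = \sqrt{-39059 - 7811} = \sqrt{-46870} = i \sqrt{46870}$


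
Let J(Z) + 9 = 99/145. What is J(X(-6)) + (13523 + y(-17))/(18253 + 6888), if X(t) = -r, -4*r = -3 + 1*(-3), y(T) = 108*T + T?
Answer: -28627896/3645445 ≈ -7.8531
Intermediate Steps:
y(T) = 109*T
r = 3/2 (r = -(-3 + 1*(-3))/4 = -(-3 - 3)/4 = -1/4*(-6) = 3/2 ≈ 1.5000)
X(t) = -3/2 (X(t) = -1*3/2 = -3/2)
J(Z) = -1206/145 (J(Z) = -9 + 99/145 = -1206/145)
J(X(-6)) + (13523 + y(-17))/(18253 + 6888) = -1206/145 + (13523 + 109*(-17))/(18253 + 6888) = -1206/145 + (13523 - 1853)/25141 = -1206/145 + 11670*(1/25141) = -1206/145 + 11670/25141 = -28627896/3645445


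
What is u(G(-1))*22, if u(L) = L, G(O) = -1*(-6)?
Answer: 132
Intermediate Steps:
G(O) = 6
u(G(-1))*22 = 6*22 = 132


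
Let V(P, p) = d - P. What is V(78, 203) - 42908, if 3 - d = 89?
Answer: -43072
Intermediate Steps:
d = -86 (d = 3 - 1*89 = 3 - 89 = -86)
V(P, p) = -86 - P
V(78, 203) - 42908 = (-86 - 1*78) - 42908 = (-86 - 78) - 42908 = -164 - 42908 = -43072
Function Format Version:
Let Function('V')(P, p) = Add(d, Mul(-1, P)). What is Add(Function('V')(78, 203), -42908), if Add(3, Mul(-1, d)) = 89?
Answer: -43072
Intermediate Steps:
d = -86 (d = Add(3, Mul(-1, 89)) = Add(3, -89) = -86)
Function('V')(P, p) = Add(-86, Mul(-1, P))
Add(Function('V')(78, 203), -42908) = Add(Add(-86, Mul(-1, 78)), -42908) = Add(Add(-86, -78), -42908) = Add(-164, -42908) = -43072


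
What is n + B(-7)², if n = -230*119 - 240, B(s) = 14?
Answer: -27414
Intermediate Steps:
n = -27610 (n = -27370 - 240 = -27610)
n + B(-7)² = -27610 + 14² = -27610 + 196 = -27414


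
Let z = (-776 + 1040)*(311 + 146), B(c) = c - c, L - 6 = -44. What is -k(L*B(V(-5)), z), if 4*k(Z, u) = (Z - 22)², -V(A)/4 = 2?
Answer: -121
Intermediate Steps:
L = -38 (L = 6 - 44 = -38)
V(A) = -8 (V(A) = -4*2 = -8)
B(c) = 0
z = 120648 (z = 264*457 = 120648)
k(Z, u) = (-22 + Z)²/4 (k(Z, u) = (Z - 22)²/4 = (-22 + Z)²/4)
-k(L*B(V(-5)), z) = -(-22 - 38*0)²/4 = -(-22 + 0)²/4 = -(-22)²/4 = -484/4 = -1*121 = -121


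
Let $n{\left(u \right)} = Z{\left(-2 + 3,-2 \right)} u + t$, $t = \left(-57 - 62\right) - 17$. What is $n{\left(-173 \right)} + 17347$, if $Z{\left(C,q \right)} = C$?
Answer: $17038$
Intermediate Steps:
$t = -136$ ($t = -119 - 17 = -136$)
$n{\left(u \right)} = -136 + u$ ($n{\left(u \right)} = \left(-2 + 3\right) u - 136 = 1 u - 136 = u - 136 = -136 + u$)
$n{\left(-173 \right)} + 17347 = \left(-136 - 173\right) + 17347 = -309 + 17347 = 17038$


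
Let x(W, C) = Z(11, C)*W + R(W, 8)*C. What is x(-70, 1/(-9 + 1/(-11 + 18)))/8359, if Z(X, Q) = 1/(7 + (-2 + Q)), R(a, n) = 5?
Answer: -279685/157032174 ≈ -0.0017811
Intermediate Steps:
Z(X, Q) = 1/(5 + Q)
x(W, C) = 5*C + W/(5 + C) (x(W, C) = W/(5 + C) + 5*C = 5*C + W/(5 + C))
x(-70, 1/(-9 + 1/(-11 + 18)))/8359 = ((-70 + 5*(5 + 1/(-9 + 1/(-11 + 18)))/(-9 + 1/(-11 + 18)))/(5 + 1/(-9 + 1/(-11 + 18))))/8359 = ((-70 + 5*(5 + 1/(-9 + 1/7))/(-9 + 1/7))/(5 + 1/(-9 + 1/7)))*(1/8359) = ((-70 + 5*(5 + 1/(-9 + ⅐))/(-9 + ⅐))/(5 + 1/(-9 + ⅐)))*(1/8359) = ((-70 + 5*(5 + 1/(-62/7))/(-62/7))/(5 + 1/(-62/7)))*(1/8359) = ((-70 + 5*(-7/62)*(5 - 7/62))/(5 - 7/62))*(1/8359) = ((-70 + 5*(-7/62)*(303/62))/(303/62))*(1/8359) = (62*(-70 - 10605/3844)/303)*(1/8359) = ((62/303)*(-279685/3844))*(1/8359) = -279685/18786*1/8359 = -279685/157032174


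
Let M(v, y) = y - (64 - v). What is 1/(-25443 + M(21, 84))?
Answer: -1/25402 ≈ -3.9367e-5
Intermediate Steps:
M(v, y) = -64 + v + y (M(v, y) = y + (-64 + v) = -64 + v + y)
1/(-25443 + M(21, 84)) = 1/(-25443 + (-64 + 21 + 84)) = 1/(-25443 + 41) = 1/(-25402) = -1/25402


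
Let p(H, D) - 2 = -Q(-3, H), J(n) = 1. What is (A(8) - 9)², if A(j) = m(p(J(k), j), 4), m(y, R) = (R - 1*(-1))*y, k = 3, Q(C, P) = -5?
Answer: 676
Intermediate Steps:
p(H, D) = 7 (p(H, D) = 2 - 1*(-5) = 2 + 5 = 7)
m(y, R) = y*(1 + R) (m(y, R) = (R + 1)*y = (1 + R)*y = y*(1 + R))
A(j) = 35 (A(j) = 7*(1 + 4) = 7*5 = 35)
(A(8) - 9)² = (35 - 9)² = 26² = 676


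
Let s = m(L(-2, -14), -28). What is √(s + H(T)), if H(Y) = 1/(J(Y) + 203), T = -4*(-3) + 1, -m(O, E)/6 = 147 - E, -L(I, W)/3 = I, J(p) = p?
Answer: I*√1360794/36 ≈ 32.404*I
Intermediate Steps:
L(I, W) = -3*I
m(O, E) = -882 + 6*E (m(O, E) = -6*(147 - E) = -882 + 6*E)
s = -1050 (s = -882 + 6*(-28) = -882 - 168 = -1050)
T = 13 (T = 12 + 1 = 13)
H(Y) = 1/(203 + Y) (H(Y) = 1/(Y + 203) = 1/(203 + Y))
√(s + H(T)) = √(-1050 + 1/(203 + 13)) = √(-1050 + 1/216) = √(-226799/216) = I*√1360794/36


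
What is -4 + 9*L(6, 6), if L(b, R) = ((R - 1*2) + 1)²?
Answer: 221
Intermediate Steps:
L(b, R) = (-1 + R)² (L(b, R) = ((R - 2) + 1)² = ((-2 + R) + 1)² = (-1 + R)²)
-4 + 9*L(6, 6) = -4 + 9*(-1 + 6)² = -4 + 9*5² = -4 + 9*25 = -4 + 225 = 221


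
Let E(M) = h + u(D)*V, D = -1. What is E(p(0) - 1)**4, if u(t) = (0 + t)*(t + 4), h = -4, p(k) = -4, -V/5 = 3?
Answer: 2825761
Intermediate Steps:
V = -15 (V = -5*3 = -15)
u(t) = t*(4 + t)
E(M) = 41 (E(M) = -4 - (4 - 1)*(-15) = -4 - 1*3*(-15) = -4 - 3*(-15) = -4 + 45 = 41)
E(p(0) - 1)**4 = 41**4 = 2825761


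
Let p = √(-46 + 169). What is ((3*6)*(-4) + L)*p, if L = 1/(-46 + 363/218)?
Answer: -696098*√123/9665 ≈ -798.77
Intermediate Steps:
p = √123 ≈ 11.091
L = -218/9665 (L = 1/(-46 + 363*(1/218)) = 1/(-46 + 363/218) = 1/(-9665/218) = -218/9665 ≈ -0.022556)
((3*6)*(-4) + L)*p = ((3*6)*(-4) - 218/9665)*√123 = (18*(-4) - 218/9665)*√123 = (-72 - 218/9665)*√123 = -696098*√123/9665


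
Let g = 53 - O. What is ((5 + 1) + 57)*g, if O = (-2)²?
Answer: 3087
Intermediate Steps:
O = 4
g = 49 (g = 53 - 1*4 = 53 - 4 = 49)
((5 + 1) + 57)*g = ((5 + 1) + 57)*49 = (6 + 57)*49 = 63*49 = 3087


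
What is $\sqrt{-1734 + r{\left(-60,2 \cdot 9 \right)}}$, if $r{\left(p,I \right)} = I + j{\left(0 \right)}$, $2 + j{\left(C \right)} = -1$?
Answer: $3 i \sqrt{191} \approx 41.461 i$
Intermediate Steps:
$j{\left(C \right)} = -3$ ($j{\left(C \right)} = -2 - 1 = -3$)
$r{\left(p,I \right)} = -3 + I$ ($r{\left(p,I \right)} = I - 3 = -3 + I$)
$\sqrt{-1734 + r{\left(-60,2 \cdot 9 \right)}} = \sqrt{-1734 + \left(-3 + 2 \cdot 9\right)} = \sqrt{-1734 + \left(-3 + 18\right)} = \sqrt{-1734 + 15} = \sqrt{-1719} = 3 i \sqrt{191}$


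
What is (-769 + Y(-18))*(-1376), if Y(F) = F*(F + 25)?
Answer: 1231520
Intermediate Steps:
Y(F) = F*(25 + F)
(-769 + Y(-18))*(-1376) = (-769 - 18*(25 - 18))*(-1376) = (-769 - 18*7)*(-1376) = (-769 - 126)*(-1376) = -895*(-1376) = 1231520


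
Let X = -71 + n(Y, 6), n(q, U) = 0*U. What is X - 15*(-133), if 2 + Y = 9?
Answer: 1924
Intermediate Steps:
Y = 7 (Y = -2 + 9 = 7)
n(q, U) = 0
X = -71 (X = -71 + 0 = -71)
X - 15*(-133) = -71 - 15*(-133) = -71 + 1995 = 1924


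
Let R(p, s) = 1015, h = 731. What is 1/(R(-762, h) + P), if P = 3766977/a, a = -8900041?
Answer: 8900041/9029774638 ≈ 0.00098563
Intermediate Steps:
P = -3766977/8900041 (P = 3766977/(-8900041) = 3766977*(-1/8900041) = -3766977/8900041 ≈ -0.42325)
1/(R(-762, h) + P) = 1/(1015 - 3766977/8900041) = 1/(9029774638/8900041) = 8900041/9029774638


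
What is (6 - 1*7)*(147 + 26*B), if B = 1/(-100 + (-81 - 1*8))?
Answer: -27757/189 ≈ -146.86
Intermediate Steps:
B = -1/189 (B = 1/(-100 + (-81 - 8)) = 1/(-100 - 89) = 1/(-189) = -1/189 ≈ -0.0052910)
(6 - 1*7)*(147 + 26*B) = (6 - 1*7)*(147 + 26*(-1/189)) = (6 - 7)*(147 - 26/189) = -1*27757/189 = -27757/189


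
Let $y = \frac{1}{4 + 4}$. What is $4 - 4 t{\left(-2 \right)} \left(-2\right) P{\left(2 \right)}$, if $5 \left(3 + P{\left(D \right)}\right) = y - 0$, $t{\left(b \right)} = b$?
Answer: $\frac{952}{5} \approx 190.4$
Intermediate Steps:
$y = \frac{1}{8} \approx 0.125$
$P{\left(D \right)} = - \frac{119}{40}$ ($P{\left(D \right)} = -3 + \frac{\frac{1}{8} - 0}{5} = -3 + \frac{\frac{1}{8} + 0}{5} = -3 + \frac{1}{5} \cdot \frac{1}{8} = -3 + \frac{1}{40} = - \frac{119}{40}$)
$4 - 4 t{\left(-2 \right)} \left(-2\right) P{\left(2 \right)} = 4 \left(-4\right) \left(-2\right) \left(-2\right) \left(- \frac{119}{40}\right) = 4 \cdot 8 \left(-2\right) \left(- \frac{119}{40}\right) = 4 \left(-16\right) \left(- \frac{119}{40}\right) = \left(-64\right) \left(- \frac{119}{40}\right) = \frac{952}{5}$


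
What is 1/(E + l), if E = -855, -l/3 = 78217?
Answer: -1/235506 ≈ -4.2462e-6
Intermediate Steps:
l = -234651 (l = -3*78217 = -234651)
1/(E + l) = 1/(-855 - 234651) = 1/(-235506) = -1/235506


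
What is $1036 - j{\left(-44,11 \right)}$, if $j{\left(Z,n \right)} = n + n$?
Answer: $1014$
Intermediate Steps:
$j{\left(Z,n \right)} = 2 n$
$1036 - j{\left(-44,11 \right)} = 1036 - 2 \cdot 11 = 1036 - 22 = 1014$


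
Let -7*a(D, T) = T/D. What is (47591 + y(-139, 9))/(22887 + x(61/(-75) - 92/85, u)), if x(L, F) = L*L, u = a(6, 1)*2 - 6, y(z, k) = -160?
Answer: 77105019375/37211521264 ≈ 2.0721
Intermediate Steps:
a(D, T) = -T/(7*D)
u = -127/21 (u = -1/7*1/6*2 - 6 = -1/7*1*1/6*2 - 6 = -1/42*2 - 6 = -1/21 - 6 = -127/21 ≈ -6.0476)
x(L, F) = L**2
(47591 + y(-139, 9))/(22887 + x(61/(-75) - 92/85, u)) = (47591 - 160)/(22887 + (61/(-75) - 92/85)**2) = 47431/(22887 + (61*(-1/75) - 92*1/85)**2) = 47431/(22887 + (-61/75 - 92/85)**2) = 47431/(22887 + (-2417/1275)**2) = 47431/(22887 + 5841889/1625625) = 47431/(37211521264/1625625) = 47431*(1625625/37211521264) = 77105019375/37211521264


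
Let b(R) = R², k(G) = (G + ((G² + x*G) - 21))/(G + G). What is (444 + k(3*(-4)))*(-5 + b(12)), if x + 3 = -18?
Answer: 476909/8 ≈ 59614.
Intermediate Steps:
x = -21 (x = -3 - 18 = -21)
k(G) = (-21 + G² - 20*G)/(2*G) (k(G) = (G + ((G² - 21*G) - 21))/(G + G) = (G + (-21 + G² - 21*G))/((2*G)) = (-21 + G² - 20*G)*(1/(2*G)) = (-21 + G² - 20*G)/(2*G))
(444 + k(3*(-4)))*(-5 + b(12)) = (444 + (-21 + (3*(-4))*(-20 + 3*(-4)))/(2*((3*(-4)))))*(-5 + 12²) = (444 + (½)*(-21 - 12*(-20 - 12))/(-12))*(-5 + 144) = (444 + (½)*(-1/12)*(-21 - 12*(-32)))*139 = (444 + (½)*(-1/12)*(-21 + 384))*139 = (444 + (½)*(-1/12)*363)*139 = (444 - 121/8)*139 = (3431/8)*139 = 476909/8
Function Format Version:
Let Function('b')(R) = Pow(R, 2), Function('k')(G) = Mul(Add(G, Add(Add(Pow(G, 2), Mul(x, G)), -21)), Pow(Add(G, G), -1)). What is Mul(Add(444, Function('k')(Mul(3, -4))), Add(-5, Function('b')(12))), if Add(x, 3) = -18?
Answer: Rational(476909, 8) ≈ 59614.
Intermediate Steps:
x = -21 (x = Add(-3, -18) = -21)
Function('k')(G) = Mul(Rational(1, 2), Pow(G, -1), Add(-21, Pow(G, 2), Mul(-20, G))) (Function('k')(G) = Mul(Add(G, Add(Add(Pow(G, 2), Mul(-21, G)), -21)), Pow(Add(G, G), -1)) = Mul(Add(G, Add(-21, Pow(G, 2), Mul(-21, G))), Pow(Mul(2, G), -1)) = Mul(Add(-21, Pow(G, 2), Mul(-20, G)), Mul(Rational(1, 2), Pow(G, -1))) = Mul(Rational(1, 2), Pow(G, -1), Add(-21, Pow(G, 2), Mul(-20, G))))
Mul(Add(444, Function('k')(Mul(3, -4))), Add(-5, Function('b')(12))) = Mul(Add(444, Mul(Rational(1, 2), Pow(Mul(3, -4), -1), Add(-21, Mul(Mul(3, -4), Add(-20, Mul(3, -4)))))), Add(-5, Pow(12, 2))) = Mul(Add(444, Mul(Rational(1, 2), Pow(-12, -1), Add(-21, Mul(-12, Add(-20, -12))))), Add(-5, 144)) = Mul(Add(444, Mul(Rational(1, 2), Rational(-1, 12), Add(-21, Mul(-12, -32)))), 139) = Mul(Add(444, Mul(Rational(1, 2), Rational(-1, 12), Add(-21, 384))), 139) = Mul(Add(444, Mul(Rational(1, 2), Rational(-1, 12), 363)), 139) = Mul(Add(444, Rational(-121, 8)), 139) = Mul(Rational(3431, 8), 139) = Rational(476909, 8)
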